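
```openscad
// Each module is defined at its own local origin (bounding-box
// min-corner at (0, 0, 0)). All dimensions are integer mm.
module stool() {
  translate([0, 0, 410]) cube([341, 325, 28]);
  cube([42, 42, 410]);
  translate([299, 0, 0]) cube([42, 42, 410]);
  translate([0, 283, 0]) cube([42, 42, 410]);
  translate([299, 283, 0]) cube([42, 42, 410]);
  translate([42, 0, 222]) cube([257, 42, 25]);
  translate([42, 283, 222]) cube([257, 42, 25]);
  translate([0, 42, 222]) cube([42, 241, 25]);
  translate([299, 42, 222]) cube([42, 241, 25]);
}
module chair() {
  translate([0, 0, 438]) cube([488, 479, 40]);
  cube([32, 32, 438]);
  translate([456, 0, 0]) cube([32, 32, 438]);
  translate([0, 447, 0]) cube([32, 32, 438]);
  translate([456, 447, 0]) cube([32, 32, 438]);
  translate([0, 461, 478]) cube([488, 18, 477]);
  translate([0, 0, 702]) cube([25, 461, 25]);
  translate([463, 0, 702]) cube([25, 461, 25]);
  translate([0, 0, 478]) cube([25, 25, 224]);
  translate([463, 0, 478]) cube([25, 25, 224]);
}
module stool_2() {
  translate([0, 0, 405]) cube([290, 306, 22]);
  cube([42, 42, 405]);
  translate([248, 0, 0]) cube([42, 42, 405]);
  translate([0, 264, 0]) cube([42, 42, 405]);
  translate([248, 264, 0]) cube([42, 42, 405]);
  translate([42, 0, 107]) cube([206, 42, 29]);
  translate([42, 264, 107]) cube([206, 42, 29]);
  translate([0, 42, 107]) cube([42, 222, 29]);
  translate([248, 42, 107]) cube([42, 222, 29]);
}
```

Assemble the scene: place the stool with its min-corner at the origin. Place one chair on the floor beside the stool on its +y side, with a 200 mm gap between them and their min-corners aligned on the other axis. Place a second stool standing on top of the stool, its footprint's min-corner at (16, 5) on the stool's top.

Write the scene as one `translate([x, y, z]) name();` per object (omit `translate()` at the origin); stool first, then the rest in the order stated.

stool();
translate([0, 525, 0]) chair();
translate([16, 5, 438]) stool_2();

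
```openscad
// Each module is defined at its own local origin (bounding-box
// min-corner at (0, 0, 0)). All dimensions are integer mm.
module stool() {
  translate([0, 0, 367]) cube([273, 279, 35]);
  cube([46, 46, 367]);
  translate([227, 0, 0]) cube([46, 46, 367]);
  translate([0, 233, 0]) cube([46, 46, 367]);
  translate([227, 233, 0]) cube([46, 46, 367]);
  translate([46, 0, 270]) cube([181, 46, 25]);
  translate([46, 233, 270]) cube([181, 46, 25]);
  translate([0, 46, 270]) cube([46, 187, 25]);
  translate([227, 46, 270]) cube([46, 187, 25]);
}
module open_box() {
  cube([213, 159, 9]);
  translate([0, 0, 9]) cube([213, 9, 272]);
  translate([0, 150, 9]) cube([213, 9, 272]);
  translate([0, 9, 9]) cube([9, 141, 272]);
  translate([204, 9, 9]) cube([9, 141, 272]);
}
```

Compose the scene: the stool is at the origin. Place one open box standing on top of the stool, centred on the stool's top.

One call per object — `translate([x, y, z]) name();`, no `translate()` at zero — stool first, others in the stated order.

stool();
translate([30, 60, 402]) open_box();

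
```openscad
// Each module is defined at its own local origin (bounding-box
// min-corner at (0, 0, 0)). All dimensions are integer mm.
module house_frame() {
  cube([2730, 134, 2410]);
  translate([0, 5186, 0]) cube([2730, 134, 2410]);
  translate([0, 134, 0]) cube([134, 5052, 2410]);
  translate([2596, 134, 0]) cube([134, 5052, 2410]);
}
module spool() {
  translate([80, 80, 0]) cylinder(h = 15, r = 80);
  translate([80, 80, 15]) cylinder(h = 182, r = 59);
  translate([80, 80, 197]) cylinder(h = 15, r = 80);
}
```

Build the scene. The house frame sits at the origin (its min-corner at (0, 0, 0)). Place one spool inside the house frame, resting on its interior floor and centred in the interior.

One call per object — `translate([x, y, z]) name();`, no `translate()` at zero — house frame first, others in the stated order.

house_frame();
translate([1285, 2580, 0]) spool();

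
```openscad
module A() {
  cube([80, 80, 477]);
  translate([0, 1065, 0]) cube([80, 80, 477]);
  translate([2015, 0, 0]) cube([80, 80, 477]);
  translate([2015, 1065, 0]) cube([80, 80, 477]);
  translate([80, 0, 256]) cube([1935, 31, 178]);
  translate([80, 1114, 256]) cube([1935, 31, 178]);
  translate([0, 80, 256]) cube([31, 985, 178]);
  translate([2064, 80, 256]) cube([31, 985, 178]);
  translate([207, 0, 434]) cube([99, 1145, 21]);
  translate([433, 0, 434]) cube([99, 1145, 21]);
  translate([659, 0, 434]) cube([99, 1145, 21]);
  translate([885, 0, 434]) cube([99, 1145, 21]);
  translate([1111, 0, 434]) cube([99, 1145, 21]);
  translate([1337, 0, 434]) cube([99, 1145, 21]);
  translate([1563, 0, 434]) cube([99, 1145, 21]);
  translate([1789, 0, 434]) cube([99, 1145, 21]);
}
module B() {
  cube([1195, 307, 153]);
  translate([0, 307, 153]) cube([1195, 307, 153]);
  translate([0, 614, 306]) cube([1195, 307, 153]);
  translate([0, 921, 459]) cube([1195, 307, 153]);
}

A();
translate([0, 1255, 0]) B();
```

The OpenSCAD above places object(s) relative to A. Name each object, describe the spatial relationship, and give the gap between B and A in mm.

The staircase's nearest face is 110 mm from the bed frame's +y face.

A is a bed frame. B is a staircase. The staircase is on the floor beside the bed frame on its +y side. The gap between the staircase and the bed frame is 110 mm.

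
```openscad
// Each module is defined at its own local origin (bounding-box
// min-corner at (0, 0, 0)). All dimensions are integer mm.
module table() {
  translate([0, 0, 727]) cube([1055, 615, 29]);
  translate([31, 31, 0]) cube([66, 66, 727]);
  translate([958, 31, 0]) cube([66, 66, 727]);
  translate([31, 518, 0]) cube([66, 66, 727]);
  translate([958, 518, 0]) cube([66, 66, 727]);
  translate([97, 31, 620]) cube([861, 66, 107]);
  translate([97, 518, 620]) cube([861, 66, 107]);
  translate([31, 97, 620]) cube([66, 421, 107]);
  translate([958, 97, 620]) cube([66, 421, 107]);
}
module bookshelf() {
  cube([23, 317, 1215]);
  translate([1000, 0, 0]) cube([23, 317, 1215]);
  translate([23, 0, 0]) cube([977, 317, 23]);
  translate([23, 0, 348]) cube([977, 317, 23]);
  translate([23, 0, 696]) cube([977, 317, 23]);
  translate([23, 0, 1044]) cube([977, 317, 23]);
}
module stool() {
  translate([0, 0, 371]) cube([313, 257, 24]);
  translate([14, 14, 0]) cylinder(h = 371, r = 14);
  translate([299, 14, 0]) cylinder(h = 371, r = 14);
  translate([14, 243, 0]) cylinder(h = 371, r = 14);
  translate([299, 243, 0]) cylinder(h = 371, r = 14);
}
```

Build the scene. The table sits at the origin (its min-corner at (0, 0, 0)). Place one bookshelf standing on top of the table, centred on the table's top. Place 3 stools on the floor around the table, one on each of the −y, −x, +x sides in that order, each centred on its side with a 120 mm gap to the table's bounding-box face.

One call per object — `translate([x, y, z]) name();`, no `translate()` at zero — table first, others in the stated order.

table();
translate([16, 149, 756]) bookshelf();
translate([371, -377, 0]) stool();
translate([-433, 179, 0]) stool();
translate([1175, 179, 0]) stool();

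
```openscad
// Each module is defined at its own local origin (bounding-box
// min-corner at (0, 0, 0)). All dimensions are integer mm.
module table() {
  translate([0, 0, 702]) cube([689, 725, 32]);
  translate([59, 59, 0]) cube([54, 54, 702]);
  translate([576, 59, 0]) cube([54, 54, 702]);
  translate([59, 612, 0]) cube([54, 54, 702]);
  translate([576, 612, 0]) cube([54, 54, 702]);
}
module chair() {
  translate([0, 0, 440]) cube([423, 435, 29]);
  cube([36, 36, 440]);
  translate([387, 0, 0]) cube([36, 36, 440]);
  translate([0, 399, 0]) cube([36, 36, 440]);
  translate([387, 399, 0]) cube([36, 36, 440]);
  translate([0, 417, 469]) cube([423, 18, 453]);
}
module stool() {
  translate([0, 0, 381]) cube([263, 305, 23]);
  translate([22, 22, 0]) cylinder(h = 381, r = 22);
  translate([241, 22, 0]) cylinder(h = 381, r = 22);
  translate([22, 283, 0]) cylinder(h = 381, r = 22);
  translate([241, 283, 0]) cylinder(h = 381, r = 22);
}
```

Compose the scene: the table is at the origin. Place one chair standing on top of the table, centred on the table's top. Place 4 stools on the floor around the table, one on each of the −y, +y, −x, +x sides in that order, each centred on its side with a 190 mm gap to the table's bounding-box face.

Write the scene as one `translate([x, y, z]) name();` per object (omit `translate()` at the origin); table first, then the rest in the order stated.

table();
translate([133, 145, 734]) chair();
translate([213, -495, 0]) stool();
translate([213, 915, 0]) stool();
translate([-453, 210, 0]) stool();
translate([879, 210, 0]) stool();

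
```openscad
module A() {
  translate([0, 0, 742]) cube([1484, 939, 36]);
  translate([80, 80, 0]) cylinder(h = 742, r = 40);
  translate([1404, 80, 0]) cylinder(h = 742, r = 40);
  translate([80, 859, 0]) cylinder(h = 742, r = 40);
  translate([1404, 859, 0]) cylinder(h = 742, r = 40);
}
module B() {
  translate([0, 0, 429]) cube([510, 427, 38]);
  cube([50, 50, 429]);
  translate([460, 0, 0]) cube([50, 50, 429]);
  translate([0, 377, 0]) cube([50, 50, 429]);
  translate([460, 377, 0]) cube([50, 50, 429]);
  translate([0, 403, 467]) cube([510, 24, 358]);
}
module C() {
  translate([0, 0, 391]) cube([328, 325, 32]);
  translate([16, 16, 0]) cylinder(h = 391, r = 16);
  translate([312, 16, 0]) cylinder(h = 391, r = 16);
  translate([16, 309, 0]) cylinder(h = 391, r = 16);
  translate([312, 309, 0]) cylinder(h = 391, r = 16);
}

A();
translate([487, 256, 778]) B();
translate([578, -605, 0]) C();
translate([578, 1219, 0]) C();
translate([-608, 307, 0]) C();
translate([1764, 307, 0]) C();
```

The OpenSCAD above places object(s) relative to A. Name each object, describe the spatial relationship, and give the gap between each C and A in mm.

Each stool's nearest face is 280 mm from the table's bounding box.

A is a table. B is a chair. C is a stool. The chair is on top of the table, centred. Four stools sit around the table at the −y, +y, −x, +x sides. The gap between each stool and the table is 280 mm.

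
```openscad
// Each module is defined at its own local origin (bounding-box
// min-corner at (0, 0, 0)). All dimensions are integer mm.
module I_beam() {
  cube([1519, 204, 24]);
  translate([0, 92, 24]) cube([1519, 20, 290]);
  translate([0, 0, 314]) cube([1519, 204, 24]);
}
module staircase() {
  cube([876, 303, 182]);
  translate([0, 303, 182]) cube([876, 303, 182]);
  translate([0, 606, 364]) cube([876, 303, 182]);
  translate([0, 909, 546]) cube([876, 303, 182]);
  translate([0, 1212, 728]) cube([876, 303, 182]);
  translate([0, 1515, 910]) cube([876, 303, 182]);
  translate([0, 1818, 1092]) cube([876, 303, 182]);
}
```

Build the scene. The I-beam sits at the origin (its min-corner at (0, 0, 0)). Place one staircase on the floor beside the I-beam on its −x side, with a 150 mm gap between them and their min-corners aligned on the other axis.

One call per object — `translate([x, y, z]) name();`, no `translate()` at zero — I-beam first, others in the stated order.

I_beam();
translate([-1026, 0, 0]) staircase();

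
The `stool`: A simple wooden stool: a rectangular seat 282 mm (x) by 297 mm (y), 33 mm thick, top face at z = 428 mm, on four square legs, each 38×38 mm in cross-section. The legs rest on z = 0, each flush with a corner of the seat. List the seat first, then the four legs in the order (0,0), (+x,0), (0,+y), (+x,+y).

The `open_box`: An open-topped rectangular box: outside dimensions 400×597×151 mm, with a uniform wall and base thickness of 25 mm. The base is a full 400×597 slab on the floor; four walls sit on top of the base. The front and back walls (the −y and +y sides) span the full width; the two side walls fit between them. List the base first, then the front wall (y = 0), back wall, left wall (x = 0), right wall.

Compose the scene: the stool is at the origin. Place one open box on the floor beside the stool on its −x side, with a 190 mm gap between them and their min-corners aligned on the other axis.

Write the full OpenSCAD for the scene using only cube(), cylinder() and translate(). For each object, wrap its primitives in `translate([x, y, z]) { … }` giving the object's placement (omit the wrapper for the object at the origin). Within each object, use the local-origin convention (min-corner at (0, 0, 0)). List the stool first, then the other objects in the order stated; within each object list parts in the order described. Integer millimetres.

translate([0, 0, 395]) cube([282, 297, 33]);
cube([38, 38, 395]);
translate([244, 0, 0]) cube([38, 38, 395]);
translate([0, 259, 0]) cube([38, 38, 395]);
translate([244, 259, 0]) cube([38, 38, 395]);
translate([-590, 0, 0]) {
  cube([400, 597, 25]);
  translate([0, 0, 25]) cube([400, 25, 126]);
  translate([0, 572, 25]) cube([400, 25, 126]);
  translate([0, 25, 25]) cube([25, 547, 126]);
  translate([375, 25, 25]) cube([25, 547, 126]);
}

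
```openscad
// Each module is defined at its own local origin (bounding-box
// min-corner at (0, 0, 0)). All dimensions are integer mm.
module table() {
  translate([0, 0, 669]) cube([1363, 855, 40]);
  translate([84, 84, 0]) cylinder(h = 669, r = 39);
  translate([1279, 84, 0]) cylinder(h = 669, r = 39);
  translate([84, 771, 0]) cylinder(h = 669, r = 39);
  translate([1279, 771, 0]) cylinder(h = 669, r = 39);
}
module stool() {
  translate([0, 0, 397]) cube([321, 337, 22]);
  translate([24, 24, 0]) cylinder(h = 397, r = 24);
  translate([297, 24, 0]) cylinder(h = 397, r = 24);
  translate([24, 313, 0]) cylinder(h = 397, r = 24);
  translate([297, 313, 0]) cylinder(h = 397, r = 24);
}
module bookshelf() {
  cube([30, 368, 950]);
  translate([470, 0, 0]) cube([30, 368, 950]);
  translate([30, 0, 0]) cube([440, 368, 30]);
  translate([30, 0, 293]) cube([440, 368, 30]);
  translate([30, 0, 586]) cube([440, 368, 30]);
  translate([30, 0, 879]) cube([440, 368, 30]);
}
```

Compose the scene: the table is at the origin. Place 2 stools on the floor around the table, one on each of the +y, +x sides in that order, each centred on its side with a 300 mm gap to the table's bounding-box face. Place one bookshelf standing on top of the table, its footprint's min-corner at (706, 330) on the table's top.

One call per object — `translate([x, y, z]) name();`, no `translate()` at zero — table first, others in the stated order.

table();
translate([521, 1155, 0]) stool();
translate([1663, 259, 0]) stool();
translate([706, 330, 709]) bookshelf();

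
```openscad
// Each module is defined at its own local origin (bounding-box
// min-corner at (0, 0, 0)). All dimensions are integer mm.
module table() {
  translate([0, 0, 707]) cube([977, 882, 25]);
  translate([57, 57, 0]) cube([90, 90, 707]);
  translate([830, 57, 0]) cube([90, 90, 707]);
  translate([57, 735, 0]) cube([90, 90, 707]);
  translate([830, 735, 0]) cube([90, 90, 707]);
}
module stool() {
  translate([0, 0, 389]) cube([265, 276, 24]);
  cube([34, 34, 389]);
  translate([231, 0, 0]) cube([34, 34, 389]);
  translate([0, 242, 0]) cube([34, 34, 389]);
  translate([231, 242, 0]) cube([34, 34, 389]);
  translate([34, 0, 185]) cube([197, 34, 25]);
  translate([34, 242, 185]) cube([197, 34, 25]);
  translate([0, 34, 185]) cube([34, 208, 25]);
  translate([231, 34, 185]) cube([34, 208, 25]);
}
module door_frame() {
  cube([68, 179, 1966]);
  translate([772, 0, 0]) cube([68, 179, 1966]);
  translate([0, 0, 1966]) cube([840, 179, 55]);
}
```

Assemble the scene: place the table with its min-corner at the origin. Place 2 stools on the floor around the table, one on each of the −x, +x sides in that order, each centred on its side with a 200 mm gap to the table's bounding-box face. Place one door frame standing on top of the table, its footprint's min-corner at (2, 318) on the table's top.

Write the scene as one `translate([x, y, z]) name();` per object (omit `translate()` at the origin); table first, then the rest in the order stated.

table();
translate([-465, 303, 0]) stool();
translate([1177, 303, 0]) stool();
translate([2, 318, 732]) door_frame();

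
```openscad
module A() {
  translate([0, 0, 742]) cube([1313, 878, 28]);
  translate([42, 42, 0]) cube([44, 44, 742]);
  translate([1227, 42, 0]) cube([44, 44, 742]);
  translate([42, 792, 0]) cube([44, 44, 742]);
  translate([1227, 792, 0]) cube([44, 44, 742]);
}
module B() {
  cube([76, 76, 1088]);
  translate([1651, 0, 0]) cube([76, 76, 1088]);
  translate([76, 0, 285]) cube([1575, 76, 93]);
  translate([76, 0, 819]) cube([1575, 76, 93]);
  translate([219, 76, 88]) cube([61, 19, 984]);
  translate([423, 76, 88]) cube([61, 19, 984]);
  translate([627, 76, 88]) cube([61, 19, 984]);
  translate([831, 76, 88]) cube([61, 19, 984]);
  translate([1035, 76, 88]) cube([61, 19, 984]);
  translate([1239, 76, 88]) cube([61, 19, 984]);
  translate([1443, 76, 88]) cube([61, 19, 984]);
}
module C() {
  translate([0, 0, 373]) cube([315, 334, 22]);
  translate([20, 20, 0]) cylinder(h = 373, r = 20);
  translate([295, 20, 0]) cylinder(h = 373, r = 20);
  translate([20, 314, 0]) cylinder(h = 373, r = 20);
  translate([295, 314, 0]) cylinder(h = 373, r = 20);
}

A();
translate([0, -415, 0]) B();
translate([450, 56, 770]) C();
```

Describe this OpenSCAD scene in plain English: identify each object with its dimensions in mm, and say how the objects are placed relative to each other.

A is a rectangular dining table. The top is 1313×878×28 mm with its upper surface at z = 770 mm. It stands on four 44×44 mm square legs, each inset 42 mm from the nearest pair of top edges, running from the floor to the underside of the top.

B is a fence section. Two 76×76 mm posts, 1088 mm tall, stand on the floor with a clear span of 1575 mm between their inner faces. Two horizontal rails of 76×93 mm section span the gap between the posts with their undersides at z = 285 mm and z = 819 mm, flush with the posts' −y face. 7 pickets, each 61 mm wide, 19 mm thick and 984 mm tall, are fixed to the +y face of the rails with their bottoms at z = 88 mm, evenly spaced across the span with equal gaps (rounded down to the nearest mm) at the −x end and between each pair — any rounding remainder accumulates at the +x end.

C is a simple wooden stool: a rectangular seat 315 mm (x) by 334 mm (y), 22 mm thick, top face at z = 395 mm, on four round legs, each 40 mm in diameter. The legs rest on z = 0, each leg's axis is inset half a diameter from the nearest pair of seat edges (so the leg's bounding box is flush with the corner).

The fence section is on the floor beside the table on its −y side. The stool is on top of the table.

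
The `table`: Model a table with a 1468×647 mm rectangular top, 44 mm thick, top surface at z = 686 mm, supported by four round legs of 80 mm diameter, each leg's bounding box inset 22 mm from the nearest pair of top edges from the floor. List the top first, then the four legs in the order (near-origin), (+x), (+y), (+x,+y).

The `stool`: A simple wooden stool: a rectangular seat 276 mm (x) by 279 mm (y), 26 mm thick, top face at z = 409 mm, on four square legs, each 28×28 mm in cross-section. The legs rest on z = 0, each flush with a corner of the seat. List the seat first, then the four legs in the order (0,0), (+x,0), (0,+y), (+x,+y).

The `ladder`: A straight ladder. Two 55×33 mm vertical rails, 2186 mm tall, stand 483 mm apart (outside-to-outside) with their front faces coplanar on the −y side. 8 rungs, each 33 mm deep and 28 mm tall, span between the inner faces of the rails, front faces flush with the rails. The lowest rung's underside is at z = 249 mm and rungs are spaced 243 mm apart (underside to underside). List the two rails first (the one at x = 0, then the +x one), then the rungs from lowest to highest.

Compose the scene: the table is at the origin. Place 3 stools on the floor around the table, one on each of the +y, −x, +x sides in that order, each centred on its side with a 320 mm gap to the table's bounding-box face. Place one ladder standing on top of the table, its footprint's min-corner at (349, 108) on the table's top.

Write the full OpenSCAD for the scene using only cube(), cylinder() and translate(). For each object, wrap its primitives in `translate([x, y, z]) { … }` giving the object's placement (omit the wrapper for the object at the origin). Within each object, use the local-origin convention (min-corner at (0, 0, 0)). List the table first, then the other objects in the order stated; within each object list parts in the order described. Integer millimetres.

translate([0, 0, 642]) cube([1468, 647, 44]);
translate([62, 62, 0]) cylinder(h = 642, r = 40);
translate([1406, 62, 0]) cylinder(h = 642, r = 40);
translate([62, 585, 0]) cylinder(h = 642, r = 40);
translate([1406, 585, 0]) cylinder(h = 642, r = 40);
translate([596, 967, 0]) {
  translate([0, 0, 383]) cube([276, 279, 26]);
  cube([28, 28, 383]);
  translate([248, 0, 0]) cube([28, 28, 383]);
  translate([0, 251, 0]) cube([28, 28, 383]);
  translate([248, 251, 0]) cube([28, 28, 383]);
}
translate([-596, 184, 0]) {
  translate([0, 0, 383]) cube([276, 279, 26]);
  cube([28, 28, 383]);
  translate([248, 0, 0]) cube([28, 28, 383]);
  translate([0, 251, 0]) cube([28, 28, 383]);
  translate([248, 251, 0]) cube([28, 28, 383]);
}
translate([1788, 184, 0]) {
  translate([0, 0, 383]) cube([276, 279, 26]);
  cube([28, 28, 383]);
  translate([248, 0, 0]) cube([28, 28, 383]);
  translate([0, 251, 0]) cube([28, 28, 383]);
  translate([248, 251, 0]) cube([28, 28, 383]);
}
translate([349, 108, 686]) {
  cube([55, 33, 2186]);
  translate([428, 0, 0]) cube([55, 33, 2186]);
  translate([55, 0, 249]) cube([373, 33, 28]);
  translate([55, 0, 492]) cube([373, 33, 28]);
  translate([55, 0, 735]) cube([373, 33, 28]);
  translate([55, 0, 978]) cube([373, 33, 28]);
  translate([55, 0, 1221]) cube([373, 33, 28]);
  translate([55, 0, 1464]) cube([373, 33, 28]);
  translate([55, 0, 1707]) cube([373, 33, 28]);
  translate([55, 0, 1950]) cube([373, 33, 28]);
}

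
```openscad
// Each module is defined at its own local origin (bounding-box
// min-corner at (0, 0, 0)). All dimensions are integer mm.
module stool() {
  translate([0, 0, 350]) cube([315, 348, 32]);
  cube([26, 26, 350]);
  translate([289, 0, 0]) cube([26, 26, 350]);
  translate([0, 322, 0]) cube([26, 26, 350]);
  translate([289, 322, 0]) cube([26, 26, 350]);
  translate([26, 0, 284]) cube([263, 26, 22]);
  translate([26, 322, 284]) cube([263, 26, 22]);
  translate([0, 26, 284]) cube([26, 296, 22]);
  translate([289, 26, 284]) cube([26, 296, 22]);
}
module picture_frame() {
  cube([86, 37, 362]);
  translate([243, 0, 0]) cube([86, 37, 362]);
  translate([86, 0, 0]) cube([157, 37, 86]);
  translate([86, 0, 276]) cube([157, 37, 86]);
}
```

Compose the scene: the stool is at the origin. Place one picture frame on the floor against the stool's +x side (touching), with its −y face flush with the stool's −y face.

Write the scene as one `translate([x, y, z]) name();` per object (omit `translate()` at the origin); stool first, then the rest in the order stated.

stool();
translate([315, 0, 0]) picture_frame();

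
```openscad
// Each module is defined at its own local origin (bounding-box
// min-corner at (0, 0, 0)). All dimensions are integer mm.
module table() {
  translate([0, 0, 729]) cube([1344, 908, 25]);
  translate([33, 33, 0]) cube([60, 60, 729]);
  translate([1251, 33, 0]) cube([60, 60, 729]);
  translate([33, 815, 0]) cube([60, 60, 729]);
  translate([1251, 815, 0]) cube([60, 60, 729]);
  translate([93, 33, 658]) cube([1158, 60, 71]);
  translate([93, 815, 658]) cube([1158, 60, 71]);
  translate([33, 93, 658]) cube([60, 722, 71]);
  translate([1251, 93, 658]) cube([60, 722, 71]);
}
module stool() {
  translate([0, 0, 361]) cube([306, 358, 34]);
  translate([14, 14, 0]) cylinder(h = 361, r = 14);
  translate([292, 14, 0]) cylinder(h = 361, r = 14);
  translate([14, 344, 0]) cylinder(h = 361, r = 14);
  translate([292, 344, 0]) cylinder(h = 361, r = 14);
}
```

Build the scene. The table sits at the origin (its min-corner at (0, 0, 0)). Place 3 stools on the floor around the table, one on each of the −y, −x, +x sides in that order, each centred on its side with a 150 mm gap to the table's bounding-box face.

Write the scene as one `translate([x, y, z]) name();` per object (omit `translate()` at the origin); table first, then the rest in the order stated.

table();
translate([519, -508, 0]) stool();
translate([-456, 275, 0]) stool();
translate([1494, 275, 0]) stool();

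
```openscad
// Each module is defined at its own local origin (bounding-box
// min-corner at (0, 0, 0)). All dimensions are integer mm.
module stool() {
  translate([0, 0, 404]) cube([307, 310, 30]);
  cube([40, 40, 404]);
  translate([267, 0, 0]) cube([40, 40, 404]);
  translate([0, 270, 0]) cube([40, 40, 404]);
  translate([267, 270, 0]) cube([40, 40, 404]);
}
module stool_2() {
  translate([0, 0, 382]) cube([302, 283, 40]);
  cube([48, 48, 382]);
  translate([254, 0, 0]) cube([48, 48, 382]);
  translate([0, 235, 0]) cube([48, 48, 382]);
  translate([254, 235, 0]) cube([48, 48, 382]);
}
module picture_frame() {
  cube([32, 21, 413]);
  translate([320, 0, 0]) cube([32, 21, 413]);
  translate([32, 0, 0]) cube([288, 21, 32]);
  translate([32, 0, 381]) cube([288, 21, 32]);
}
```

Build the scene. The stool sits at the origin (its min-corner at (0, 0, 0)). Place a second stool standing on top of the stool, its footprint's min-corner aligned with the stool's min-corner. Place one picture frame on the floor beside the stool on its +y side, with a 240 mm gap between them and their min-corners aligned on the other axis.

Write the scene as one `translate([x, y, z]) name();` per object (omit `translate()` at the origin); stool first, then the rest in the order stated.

stool();
translate([0, 0, 434]) stool_2();
translate([0, 550, 0]) picture_frame();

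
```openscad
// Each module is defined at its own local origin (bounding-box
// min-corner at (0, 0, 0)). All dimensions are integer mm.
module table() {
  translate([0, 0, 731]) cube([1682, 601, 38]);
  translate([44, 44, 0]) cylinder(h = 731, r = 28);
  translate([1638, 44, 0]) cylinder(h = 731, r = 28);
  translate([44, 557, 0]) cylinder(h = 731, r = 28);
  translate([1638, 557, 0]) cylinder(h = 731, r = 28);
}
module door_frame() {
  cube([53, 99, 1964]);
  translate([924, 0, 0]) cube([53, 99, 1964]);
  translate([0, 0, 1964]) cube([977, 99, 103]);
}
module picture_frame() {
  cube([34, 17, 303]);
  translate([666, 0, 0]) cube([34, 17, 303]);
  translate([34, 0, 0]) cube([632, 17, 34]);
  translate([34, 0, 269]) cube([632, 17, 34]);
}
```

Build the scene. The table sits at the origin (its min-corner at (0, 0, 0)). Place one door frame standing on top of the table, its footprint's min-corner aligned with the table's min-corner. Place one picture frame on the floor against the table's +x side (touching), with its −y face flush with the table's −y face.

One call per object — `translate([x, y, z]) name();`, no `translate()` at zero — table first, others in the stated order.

table();
translate([0, 0, 769]) door_frame();
translate([1682, 0, 0]) picture_frame();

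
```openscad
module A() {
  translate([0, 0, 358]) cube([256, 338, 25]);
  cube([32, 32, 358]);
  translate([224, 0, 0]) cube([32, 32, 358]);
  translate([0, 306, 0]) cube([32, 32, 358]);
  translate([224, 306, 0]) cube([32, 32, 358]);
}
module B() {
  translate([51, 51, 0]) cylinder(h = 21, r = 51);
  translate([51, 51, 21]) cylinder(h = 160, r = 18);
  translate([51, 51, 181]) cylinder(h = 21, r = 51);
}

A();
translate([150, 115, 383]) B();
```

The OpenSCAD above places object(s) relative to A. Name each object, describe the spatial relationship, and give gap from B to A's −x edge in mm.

The spool's min-x is at 150; the stool's min-x is 0; gap = 150 mm.

A is a stool. B is a spool. The spool is on top of the stool. The gap from the spool to the stool's −x edge is 150 mm.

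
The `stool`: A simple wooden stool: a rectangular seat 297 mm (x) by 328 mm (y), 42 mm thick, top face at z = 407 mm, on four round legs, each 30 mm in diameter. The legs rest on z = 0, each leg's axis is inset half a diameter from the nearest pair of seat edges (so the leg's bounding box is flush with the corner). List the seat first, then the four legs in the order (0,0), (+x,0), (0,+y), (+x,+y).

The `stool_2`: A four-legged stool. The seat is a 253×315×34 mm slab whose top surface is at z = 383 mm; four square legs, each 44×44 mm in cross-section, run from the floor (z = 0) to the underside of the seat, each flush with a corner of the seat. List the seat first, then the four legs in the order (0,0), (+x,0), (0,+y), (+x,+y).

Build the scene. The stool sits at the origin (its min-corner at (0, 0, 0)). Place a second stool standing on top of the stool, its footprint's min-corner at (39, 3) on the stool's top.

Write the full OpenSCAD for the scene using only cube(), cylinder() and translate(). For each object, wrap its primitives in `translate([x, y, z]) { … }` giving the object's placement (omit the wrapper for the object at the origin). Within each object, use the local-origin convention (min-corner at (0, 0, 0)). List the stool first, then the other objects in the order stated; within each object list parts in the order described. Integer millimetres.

translate([0, 0, 365]) cube([297, 328, 42]);
translate([15, 15, 0]) cylinder(h = 365, r = 15);
translate([282, 15, 0]) cylinder(h = 365, r = 15);
translate([15, 313, 0]) cylinder(h = 365, r = 15);
translate([282, 313, 0]) cylinder(h = 365, r = 15);
translate([39, 3, 407]) {
  translate([0, 0, 349]) cube([253, 315, 34]);
  cube([44, 44, 349]);
  translate([209, 0, 0]) cube([44, 44, 349]);
  translate([0, 271, 0]) cube([44, 44, 349]);
  translate([209, 271, 0]) cube([44, 44, 349]);
}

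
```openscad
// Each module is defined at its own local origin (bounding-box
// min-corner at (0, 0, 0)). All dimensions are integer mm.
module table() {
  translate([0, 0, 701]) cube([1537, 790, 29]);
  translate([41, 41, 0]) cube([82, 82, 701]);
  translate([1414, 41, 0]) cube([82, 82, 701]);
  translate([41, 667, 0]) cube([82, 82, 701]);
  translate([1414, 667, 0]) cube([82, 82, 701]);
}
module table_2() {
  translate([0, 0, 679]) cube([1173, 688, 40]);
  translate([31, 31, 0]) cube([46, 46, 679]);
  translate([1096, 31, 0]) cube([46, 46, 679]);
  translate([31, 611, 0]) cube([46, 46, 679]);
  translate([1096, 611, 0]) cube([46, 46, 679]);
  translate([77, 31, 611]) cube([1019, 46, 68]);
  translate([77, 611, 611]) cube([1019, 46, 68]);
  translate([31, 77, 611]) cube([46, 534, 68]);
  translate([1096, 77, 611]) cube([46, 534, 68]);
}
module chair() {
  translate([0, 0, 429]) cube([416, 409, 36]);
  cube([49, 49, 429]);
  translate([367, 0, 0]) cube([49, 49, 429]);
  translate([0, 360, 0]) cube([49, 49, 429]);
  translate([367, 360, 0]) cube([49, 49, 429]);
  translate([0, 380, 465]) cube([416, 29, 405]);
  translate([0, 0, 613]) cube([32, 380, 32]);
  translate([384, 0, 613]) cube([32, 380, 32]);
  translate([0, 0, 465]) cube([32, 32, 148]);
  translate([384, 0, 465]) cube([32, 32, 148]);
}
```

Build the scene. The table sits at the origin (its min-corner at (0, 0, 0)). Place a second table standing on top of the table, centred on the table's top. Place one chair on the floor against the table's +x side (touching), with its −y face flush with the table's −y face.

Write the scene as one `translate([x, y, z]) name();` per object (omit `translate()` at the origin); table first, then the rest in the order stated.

table();
translate([182, 51, 730]) table_2();
translate([1537, 0, 0]) chair();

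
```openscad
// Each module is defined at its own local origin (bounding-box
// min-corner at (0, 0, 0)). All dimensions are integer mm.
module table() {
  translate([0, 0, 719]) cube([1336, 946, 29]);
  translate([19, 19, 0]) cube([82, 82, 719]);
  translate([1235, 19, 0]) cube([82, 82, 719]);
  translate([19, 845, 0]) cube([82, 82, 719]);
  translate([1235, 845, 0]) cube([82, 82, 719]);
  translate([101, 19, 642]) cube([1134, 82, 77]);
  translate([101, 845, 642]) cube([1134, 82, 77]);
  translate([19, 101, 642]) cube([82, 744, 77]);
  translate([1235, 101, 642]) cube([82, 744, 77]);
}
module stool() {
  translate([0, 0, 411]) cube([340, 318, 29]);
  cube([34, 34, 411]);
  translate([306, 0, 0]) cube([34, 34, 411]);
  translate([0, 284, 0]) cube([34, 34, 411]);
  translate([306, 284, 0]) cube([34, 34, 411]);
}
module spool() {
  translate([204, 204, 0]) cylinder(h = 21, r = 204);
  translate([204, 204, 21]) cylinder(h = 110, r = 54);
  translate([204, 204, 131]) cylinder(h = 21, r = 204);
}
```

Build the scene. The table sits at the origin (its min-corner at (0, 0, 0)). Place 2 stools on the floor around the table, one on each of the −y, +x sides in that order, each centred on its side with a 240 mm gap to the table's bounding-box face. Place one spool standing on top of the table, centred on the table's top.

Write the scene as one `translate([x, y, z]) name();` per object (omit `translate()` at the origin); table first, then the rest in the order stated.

table();
translate([498, -558, 0]) stool();
translate([1576, 314, 0]) stool();
translate([464, 269, 748]) spool();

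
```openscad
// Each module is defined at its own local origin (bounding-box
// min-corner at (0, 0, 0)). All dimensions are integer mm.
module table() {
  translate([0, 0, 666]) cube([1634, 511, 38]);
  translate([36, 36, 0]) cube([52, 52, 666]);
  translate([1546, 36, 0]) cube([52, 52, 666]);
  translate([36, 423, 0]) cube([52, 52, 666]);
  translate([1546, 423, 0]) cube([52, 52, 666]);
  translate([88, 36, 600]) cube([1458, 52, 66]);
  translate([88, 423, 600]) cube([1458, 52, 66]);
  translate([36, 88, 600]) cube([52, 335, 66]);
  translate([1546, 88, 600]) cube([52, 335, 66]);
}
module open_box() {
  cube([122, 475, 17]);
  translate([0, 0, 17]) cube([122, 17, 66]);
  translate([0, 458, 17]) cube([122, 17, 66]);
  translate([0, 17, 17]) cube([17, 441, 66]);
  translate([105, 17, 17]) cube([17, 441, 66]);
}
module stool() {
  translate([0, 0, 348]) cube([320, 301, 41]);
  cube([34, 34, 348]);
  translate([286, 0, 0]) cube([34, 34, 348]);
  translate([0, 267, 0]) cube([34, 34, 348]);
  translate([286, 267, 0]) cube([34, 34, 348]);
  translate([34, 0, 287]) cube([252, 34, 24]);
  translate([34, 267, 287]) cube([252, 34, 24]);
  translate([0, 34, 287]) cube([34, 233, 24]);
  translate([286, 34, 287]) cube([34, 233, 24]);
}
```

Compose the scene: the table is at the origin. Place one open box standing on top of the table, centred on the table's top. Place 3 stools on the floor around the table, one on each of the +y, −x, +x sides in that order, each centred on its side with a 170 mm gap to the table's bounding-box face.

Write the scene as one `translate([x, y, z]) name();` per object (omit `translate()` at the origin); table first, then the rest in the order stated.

table();
translate([756, 18, 704]) open_box();
translate([657, 681, 0]) stool();
translate([-490, 105, 0]) stool();
translate([1804, 105, 0]) stool();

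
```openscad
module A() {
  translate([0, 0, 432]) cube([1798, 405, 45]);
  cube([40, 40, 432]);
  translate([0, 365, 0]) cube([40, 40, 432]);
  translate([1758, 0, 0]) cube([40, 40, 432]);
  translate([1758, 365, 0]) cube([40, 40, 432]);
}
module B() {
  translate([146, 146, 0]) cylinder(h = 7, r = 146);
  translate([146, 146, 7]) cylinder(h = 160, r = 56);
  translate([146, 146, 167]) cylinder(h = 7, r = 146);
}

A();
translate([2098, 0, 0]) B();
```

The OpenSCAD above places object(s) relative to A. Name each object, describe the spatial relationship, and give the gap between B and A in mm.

The spool's nearest face is 300 mm from the bench's +x face.

A is a bench. B is a spool. The spool is on the floor beside the bench on its +x side. The gap between the spool and the bench is 300 mm.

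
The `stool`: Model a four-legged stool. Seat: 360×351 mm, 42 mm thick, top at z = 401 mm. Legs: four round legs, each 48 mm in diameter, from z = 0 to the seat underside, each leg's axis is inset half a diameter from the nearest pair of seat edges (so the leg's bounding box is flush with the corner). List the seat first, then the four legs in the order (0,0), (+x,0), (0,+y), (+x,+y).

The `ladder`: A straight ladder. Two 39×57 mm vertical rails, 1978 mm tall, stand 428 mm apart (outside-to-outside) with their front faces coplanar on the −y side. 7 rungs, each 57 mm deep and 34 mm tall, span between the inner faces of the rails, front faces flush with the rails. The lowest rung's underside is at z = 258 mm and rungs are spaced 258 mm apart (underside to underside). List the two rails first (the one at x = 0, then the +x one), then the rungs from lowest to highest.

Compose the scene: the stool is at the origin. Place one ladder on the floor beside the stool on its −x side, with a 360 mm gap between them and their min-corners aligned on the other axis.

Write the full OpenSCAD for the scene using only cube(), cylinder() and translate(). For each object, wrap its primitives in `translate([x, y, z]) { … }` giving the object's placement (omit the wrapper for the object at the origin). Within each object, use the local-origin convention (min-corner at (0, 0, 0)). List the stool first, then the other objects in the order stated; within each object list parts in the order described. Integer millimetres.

translate([0, 0, 359]) cube([360, 351, 42]);
translate([24, 24, 0]) cylinder(h = 359, r = 24);
translate([336, 24, 0]) cylinder(h = 359, r = 24);
translate([24, 327, 0]) cylinder(h = 359, r = 24);
translate([336, 327, 0]) cylinder(h = 359, r = 24);
translate([-788, 0, 0]) {
  cube([39, 57, 1978]);
  translate([389, 0, 0]) cube([39, 57, 1978]);
  translate([39, 0, 258]) cube([350, 57, 34]);
  translate([39, 0, 516]) cube([350, 57, 34]);
  translate([39, 0, 774]) cube([350, 57, 34]);
  translate([39, 0, 1032]) cube([350, 57, 34]);
  translate([39, 0, 1290]) cube([350, 57, 34]);
  translate([39, 0, 1548]) cube([350, 57, 34]);
  translate([39, 0, 1806]) cube([350, 57, 34]);
}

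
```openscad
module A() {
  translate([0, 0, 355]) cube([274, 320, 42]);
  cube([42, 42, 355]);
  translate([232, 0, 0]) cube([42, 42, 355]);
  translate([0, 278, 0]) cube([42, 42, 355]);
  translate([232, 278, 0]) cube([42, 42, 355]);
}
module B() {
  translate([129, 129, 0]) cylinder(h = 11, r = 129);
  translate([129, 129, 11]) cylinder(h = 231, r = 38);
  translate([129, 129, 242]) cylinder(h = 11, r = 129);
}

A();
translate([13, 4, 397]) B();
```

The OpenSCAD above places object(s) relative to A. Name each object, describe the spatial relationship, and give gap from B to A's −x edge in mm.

The spool's min-x is at 13; the stool's min-x is 0; gap = 13 mm.

A is a stool. B is a spool. The spool is on top of the stool. The gap from the spool to the stool's −x edge is 13 mm.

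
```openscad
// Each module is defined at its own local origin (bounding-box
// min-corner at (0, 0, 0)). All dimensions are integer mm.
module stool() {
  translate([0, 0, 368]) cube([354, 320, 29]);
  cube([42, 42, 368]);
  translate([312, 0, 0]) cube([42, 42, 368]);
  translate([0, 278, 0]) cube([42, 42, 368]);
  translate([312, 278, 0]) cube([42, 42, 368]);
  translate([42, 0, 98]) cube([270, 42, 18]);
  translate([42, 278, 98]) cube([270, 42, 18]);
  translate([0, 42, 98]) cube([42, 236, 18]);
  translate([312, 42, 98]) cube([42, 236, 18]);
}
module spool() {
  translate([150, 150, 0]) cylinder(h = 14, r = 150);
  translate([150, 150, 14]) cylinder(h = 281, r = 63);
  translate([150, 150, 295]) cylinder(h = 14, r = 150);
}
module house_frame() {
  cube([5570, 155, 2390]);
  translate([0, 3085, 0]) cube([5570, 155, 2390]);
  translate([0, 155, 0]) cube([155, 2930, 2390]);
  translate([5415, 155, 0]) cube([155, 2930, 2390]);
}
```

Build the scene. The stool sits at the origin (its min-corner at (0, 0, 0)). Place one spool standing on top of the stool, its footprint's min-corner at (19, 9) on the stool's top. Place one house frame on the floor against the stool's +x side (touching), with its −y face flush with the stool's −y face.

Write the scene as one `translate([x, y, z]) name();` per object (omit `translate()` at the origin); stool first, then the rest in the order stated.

stool();
translate([19, 9, 397]) spool();
translate([354, 0, 0]) house_frame();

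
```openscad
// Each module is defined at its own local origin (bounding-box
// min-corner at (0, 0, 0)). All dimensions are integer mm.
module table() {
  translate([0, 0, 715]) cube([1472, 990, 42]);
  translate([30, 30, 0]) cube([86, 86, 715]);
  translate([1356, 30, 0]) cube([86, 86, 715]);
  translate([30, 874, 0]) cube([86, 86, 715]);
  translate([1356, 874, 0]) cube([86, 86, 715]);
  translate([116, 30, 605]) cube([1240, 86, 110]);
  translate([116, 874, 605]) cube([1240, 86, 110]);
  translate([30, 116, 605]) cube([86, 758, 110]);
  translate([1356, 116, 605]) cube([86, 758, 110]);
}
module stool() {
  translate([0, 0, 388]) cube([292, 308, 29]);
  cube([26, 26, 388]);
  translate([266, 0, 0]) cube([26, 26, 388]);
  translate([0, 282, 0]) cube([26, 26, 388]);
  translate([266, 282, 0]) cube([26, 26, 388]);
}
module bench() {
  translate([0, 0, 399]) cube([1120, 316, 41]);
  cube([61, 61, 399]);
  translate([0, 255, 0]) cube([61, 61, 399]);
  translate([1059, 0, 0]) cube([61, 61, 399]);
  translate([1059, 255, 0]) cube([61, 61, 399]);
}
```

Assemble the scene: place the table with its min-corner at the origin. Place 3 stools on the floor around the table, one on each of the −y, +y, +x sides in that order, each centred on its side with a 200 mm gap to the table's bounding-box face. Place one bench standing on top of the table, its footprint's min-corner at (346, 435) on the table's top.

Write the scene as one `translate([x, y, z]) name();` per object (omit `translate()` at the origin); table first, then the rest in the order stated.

table();
translate([590, -508, 0]) stool();
translate([590, 1190, 0]) stool();
translate([1672, 341, 0]) stool();
translate([346, 435, 757]) bench();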